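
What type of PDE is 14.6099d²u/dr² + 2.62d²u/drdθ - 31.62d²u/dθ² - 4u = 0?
With A = 14.6099, B = 2.62, C = -31.62, the discriminant is 1854.724552. This is a hyperbolic PDE.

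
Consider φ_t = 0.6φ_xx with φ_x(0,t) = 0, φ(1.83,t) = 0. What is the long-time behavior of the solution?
As t → ∞, φ → 0. Heat escapes through the Dirichlet boundary.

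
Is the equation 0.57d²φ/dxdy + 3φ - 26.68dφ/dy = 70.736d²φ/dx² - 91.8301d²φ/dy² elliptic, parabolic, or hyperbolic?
Rewriting in standard form: -70.736d²φ/dx² + 0.57d²φ/dxdy + 91.8301d²φ/dy² - 26.68dφ/dy + 3φ = 0. Computing B² - 4AC with A = -70.736, B = 0.57, C = 91.8301: discriminant = 25983.1007144 (positive). Answer: hyperbolic.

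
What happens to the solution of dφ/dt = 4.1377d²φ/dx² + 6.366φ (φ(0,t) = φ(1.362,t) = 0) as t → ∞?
φ → 0. Diffusion dominates reaction (r=6.366 < κπ²/L²≈22.01); solution decays.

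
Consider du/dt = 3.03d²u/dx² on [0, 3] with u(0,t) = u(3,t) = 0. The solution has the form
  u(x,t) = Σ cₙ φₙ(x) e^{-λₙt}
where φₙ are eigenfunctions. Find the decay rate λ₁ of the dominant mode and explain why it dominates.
Eigenvalues: λₙ = 3.03n²π²/3².
First three modes:
  n=1: λ₁ = 3.03π²/3² ≈ 3.323
  n=2: λ₂ = 12.12π²/3² ≈ 13.291 (4× faster decay)
  n=3: λ₃ = 27.27π²/3² ≈ 29.905 (9× faster decay)
As t → ∞, higher modes decay exponentially faster. The n=1 mode dominates: u ~ c₁ sin(πx/3) e^{-λ₁t}.
Decay rate: λ₁ = 3.03π²/3² ≈ 3.323.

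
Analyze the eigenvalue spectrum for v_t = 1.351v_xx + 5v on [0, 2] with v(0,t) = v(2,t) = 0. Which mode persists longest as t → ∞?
Eigenvalues: λₙ = 1.351n²π²/2² - 5.
First three modes:
  n=1: λ₁ = 1.351π²/2² - 5 ≈ -1.667
  n=2: λ₂ = 5.404π²/2² - 5 ≈ 8.334
  n=3: λ₃ = 12.159π²/2² - 5 ≈ 25.001
Since 1.351π²/2² ≈ 3.333 < 5, λ₁ < 0.
The n=1 mode grows fastest (−λₙ is largest for n=1) → dominates.
Asymptotic: v ~ c₁ sin(πx/2) e^{1.667t} (exponential growth at rate −λ₁ ≈ 1.667).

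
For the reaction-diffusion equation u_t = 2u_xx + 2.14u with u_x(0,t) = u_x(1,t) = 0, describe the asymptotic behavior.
u grows unboundedly. With Neumann BCs the constant mode has diffusion eigenvalue 0, so any r > 0 makes it grow like e^(2.14t); solution grows exponentially.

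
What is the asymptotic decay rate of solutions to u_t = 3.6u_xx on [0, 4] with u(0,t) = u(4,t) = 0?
Eigenvalues: λₙ = 3.6n²π²/4².
First three modes:
  n=1: λ₁ = 3.6π²/4² ≈ 2.221
  n=2: λ₂ = 14.4π²/4² ≈ 8.883 (4× faster decay)
  n=3: λ₃ = 32.4π²/4² ≈ 19.986 (9× faster decay)
As t → ∞, higher modes decay exponentially faster. The n=1 mode dominates: u ~ c₁ sin(πx/4) e^{-λ₁t}.
Decay rate: λ₁ = 3.6π²/4² ≈ 2.221.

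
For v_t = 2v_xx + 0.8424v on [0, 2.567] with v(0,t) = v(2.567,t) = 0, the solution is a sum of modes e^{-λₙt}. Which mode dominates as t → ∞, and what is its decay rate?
Eigenvalues: λₙ = 2n²π²/2.567² - 0.8424.
First three modes:
  n=1: λ₁ = 2π²/2.567² - 0.8424 ≈ 2.153
  n=2: λ₂ = 8π²/2.567² - 0.8424 ≈ 11.14
  n=3: λ₃ = 18π²/2.567² - 0.8424 ≈ 26.118
Since 2π²/2.567² ≈ 2.996 > 0.8424, all λₙ > 0.
The n=1 mode decays slowest → dominates as t → ∞.
Asymptotic: v ~ c₁ sin(πx/2.567) e^{-λ₁t} with decay rate λ₁ ≈ 2.153.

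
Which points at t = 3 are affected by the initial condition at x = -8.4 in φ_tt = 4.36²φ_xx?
Domain of influence: [-21.48, 4.68]. Data at x = -8.4 spreads outward at speed 4.36.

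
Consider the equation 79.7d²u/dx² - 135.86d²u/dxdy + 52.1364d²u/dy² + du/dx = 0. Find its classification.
Hyperbolic. (A = 79.7, B = -135.86, C = 52.1364 gives B² - 4AC = 1836.85528.)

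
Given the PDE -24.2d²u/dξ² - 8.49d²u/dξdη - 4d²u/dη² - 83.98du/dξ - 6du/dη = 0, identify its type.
The second-order coefficients are A = -24.2, B = -8.49, C = -4. Since B² - 4AC = -315.1199 < 0, this is an elliptic PDE.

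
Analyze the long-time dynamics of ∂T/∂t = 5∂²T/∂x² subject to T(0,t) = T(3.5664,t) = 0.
Long-time behavior: T → 0. Heat diffuses out through both boundaries.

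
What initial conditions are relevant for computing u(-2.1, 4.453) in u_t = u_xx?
The entire real line. The heat equation has infinite propagation speed: any initial disturbance instantly affects all points (though exponentially small far away).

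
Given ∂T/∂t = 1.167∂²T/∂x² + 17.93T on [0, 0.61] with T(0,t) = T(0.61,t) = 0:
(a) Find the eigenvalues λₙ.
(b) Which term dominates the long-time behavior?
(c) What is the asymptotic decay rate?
Eigenvalues: λₙ = 1.167n²π²/0.61² - 17.93.
First three modes:
  n=1: λ₁ = 1.167π²/0.61² - 17.93 ≈ 13.024
  n=2: λ₂ = 4.668π²/0.61² - 17.93 ≈ 105.884
  n=3: λ₃ = 10.503π²/0.61² - 17.93 ≈ 260.652
Since 1.167π²/0.61² ≈ 30.954 > 17.93, all λₙ > 0.
The n=1 mode decays slowest → dominates as t → ∞.
Asymptotic: T ~ c₁ sin(πx/0.61) e^{-λ₁t} with decay rate λ₁ ≈ 13.024.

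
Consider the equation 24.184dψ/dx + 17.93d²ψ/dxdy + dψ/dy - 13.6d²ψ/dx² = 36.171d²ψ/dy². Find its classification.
Rewriting in standard form: -13.6d²ψ/dx² + 17.93d²ψ/dxdy - 36.171d²ψ/dy² + 24.184dψ/dx + dψ/dy = 0. Elliptic. (A = -13.6, B = 17.93, C = -36.171 gives B² - 4AC = -1646.2175.)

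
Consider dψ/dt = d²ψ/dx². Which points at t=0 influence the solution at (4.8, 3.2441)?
The entire real line. The heat equation has infinite propagation speed: any initial disturbance instantly affects all points (though exponentially small far away).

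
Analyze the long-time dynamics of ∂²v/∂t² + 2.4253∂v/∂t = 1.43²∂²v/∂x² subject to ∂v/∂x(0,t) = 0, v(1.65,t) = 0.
Long-time behavior: v → 0. Damping (γ=2.4253) dissipates energy; oscillations decay exponentially.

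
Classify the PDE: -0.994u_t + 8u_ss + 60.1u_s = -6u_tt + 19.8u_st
Rewriting in standard form: 8u_ss - 19.8u_st + 6u_tt + 60.1u_s - 0.994u_t = 0. A = 8, B = -19.8, C = 6. Discriminant B² - 4AC = 200.04. Since 200.04 > 0, hyperbolic.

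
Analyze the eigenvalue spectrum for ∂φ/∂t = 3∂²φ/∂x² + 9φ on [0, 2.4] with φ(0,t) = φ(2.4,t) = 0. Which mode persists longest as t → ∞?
Eigenvalues: λₙ = 3n²π²/2.4² - 9.
First three modes:
  n=1: λ₁ = 3π²/2.4² - 9 ≈ -3.86
  n=2: λ₂ = 12π²/2.4² - 9 ≈ 11.562
  n=3: λ₃ = 27π²/2.4² - 9 ≈ 37.264
Since 3π²/2.4² ≈ 5.14 < 9, λ₁ < 0.
The n=1 mode grows fastest (−λₙ is largest for n=1) → dominates.
Asymptotic: φ ~ c₁ sin(πx/2.4) e^{3.86t} (exponential growth at rate −λ₁ ≈ 3.86).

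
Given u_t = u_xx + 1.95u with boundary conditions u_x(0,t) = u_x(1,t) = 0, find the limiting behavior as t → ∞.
u grows unboundedly. With Neumann BCs the constant mode has diffusion eigenvalue 0, so any r > 0 makes it grow like e^(1.95t); solution grows exponentially.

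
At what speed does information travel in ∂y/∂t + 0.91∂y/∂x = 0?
Speed = 0.91. Information travels along x - 0.91t = const (rightward).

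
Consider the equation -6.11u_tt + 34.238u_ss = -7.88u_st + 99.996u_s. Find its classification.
Rewriting in standard form: 34.238u_ss + 7.88u_st - 6.11u_tt - 99.996u_s = 0. Hyperbolic. (A = 34.238, B = 7.88, C = -6.11 gives B² - 4AC = 898.87112.)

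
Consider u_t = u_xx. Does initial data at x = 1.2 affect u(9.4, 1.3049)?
Yes, for any finite x. The heat equation has infinite propagation speed, so all initial data affects all points at any t > 0.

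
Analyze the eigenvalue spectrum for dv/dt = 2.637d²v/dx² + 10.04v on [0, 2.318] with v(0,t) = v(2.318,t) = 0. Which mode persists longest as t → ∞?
Eigenvalues: λₙ = 2.637n²π²/2.318² - 10.04.
First three modes:
  n=1: λ₁ = 2.637π²/2.318² - 10.04 ≈ -5.196
  n=2: λ₂ = 10.548π²/2.318² - 10.04 ≈ 9.335
  n=3: λ₃ = 23.733π²/2.318² - 10.04 ≈ 33.554
Since 2.637π²/2.318² ≈ 4.844 < 10.04, λ₁ < 0.
The n=1 mode grows fastest (−λₙ is largest for n=1) → dominates.
Asymptotic: v ~ c₁ sin(πx/2.318) e^{5.196t} (exponential growth at rate −λ₁ ≈ 5.196).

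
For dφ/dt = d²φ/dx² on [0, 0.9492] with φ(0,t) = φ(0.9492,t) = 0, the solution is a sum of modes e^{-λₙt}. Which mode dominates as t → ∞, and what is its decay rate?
Eigenvalues: λₙ = n²π²/0.9492².
First three modes:
  n=1: λ₁ = π²/0.9492² ≈ 10.954
  n=2: λ₂ = 4π²/0.9492² ≈ 43.817 (4× faster decay)
  n=3: λ₃ = 9π²/0.9492² ≈ 98.589 (9× faster decay)
As t → ∞, higher modes decay exponentially faster. The n=1 mode dominates: φ ~ c₁ sin(πx/0.9492) e^{-λ₁t}.
Decay rate: λ₁ = π²/0.9492² ≈ 10.954.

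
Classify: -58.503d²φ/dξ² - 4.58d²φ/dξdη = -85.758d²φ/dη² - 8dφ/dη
Rewriting in standard form: -58.503d²φ/dξ² - 4.58d²φ/dξdη + 85.758d²φ/dη² + 8dφ/dη = 0. Hyperbolic (discriminant = 20089.377496).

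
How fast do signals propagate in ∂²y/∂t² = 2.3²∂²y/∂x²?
Speed = 2.3. Information travels along characteristics x = x₀ ± 2.3t.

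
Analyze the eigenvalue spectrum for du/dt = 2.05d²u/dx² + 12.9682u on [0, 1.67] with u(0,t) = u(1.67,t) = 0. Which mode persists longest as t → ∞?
Eigenvalues: λₙ = 2.05n²π²/1.67² - 12.9682.
First three modes:
  n=1: λ₁ = 2.05π²/1.67² - 12.9682 ≈ -5.713
  n=2: λ₂ = 8.2π²/1.67² - 12.9682 ≈ 16.051
  n=3: λ₃ = 18.45π²/1.67² - 12.9682 ≈ 52.324
Since 2.05π²/1.67² ≈ 7.255 < 12.9682, λ₁ < 0.
The n=1 mode grows fastest (−λₙ is largest for n=1) → dominates.
Asymptotic: u ~ c₁ sin(πx/1.67) e^{5.713t} (exponential growth at rate −λ₁ ≈ 5.713).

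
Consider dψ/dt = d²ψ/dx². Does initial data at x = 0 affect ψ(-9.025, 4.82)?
Yes, for any finite x. The heat equation has infinite propagation speed, so all initial data affects all points at any t > 0.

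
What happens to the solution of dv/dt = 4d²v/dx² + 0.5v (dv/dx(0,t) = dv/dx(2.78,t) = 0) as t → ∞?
v grows unboundedly. With Neumann BCs the constant mode has diffusion eigenvalue 0, so any r > 0 makes it grow like e^(0.5t); solution grows exponentially.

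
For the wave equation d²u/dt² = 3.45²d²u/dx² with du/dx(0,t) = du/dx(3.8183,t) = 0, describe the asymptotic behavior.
u oscillates about a mean that drifts linearly in t (generically unbounded; no decay). There is no damping, so the nonconstant modes persist as standing waves (energy conserved, no decay). But with Neumann conditions at both ends the constant mode has eigenvalue 0: the spatial mean M(t) of u satisfies M'' = 0, so M(t) = M(0) + M'(0)·t. Unless the initial velocity has zero mean (∫u_t(x,0)dx = 0), the solution grows linearly in t (unbounded, though not exponentially); if it does have zero mean, the solution stays bounded and simply oscillates.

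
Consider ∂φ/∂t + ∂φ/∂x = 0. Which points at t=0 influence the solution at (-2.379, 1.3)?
A single point: x = -3.679. The characteristic through (-2.379, 1.3) is x - 1t = const, so x = -2.379 - 1·1.3 = -3.679.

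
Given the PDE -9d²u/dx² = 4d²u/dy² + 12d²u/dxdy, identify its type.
Rewriting in standard form: -9d²u/dx² - 12d²u/dxdy - 4d²u/dy² = 0. The second-order coefficients are A = -9, B = -12, C = -4. Since B² - 4AC = 0 = 0, this is a parabolic PDE.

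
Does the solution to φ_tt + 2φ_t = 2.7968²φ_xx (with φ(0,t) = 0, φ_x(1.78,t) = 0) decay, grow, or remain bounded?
φ → 0. Damping (γ=2) dissipates energy; oscillations decay exponentially.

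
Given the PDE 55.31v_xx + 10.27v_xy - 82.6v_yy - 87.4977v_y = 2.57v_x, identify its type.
Rewriting in standard form: 55.31v_xx + 10.27v_xy - 82.6v_yy - 2.57v_x - 87.4977v_y = 0. The second-order coefficients are A = 55.31, B = 10.27, C = -82.6. Since B² - 4AC = 18379.8969 > 0, this is a hyperbolic PDE.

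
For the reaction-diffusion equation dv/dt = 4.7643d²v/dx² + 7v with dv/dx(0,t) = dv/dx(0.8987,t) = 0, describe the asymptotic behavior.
v grows unboundedly. With Neumann BCs the constant mode has diffusion eigenvalue 0, so any r > 0 makes it grow like e^(7t); solution grows exponentially.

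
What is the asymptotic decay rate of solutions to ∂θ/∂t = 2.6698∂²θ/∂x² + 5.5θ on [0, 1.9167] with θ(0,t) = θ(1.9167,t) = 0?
Eigenvalues: λₙ = 2.6698n²π²/1.9167² - 5.5.
First three modes:
  n=1: λ₁ = 2.6698π²/1.9167² - 5.5 ≈ 1.672
  n=2: λ₂ = 10.6792π²/1.9167² - 5.5 ≈ 23.19
  n=3: λ₃ = 24.0282π²/1.9167² - 5.5 ≈ 59.052
Since 2.6698π²/1.9167² ≈ 7.172 > 5.5, all λₙ > 0.
The n=1 mode decays slowest → dominates as t → ∞.
Asymptotic: θ ~ c₁ sin(πx/1.9167) e^{-λ₁t} with decay rate λ₁ ≈ 1.672.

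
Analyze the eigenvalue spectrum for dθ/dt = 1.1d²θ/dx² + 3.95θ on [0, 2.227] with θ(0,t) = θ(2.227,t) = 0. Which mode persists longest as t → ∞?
Eigenvalues: λₙ = 1.1n²π²/2.227² - 3.95.
First three modes:
  n=1: λ₁ = 1.1π²/2.227² - 3.95 ≈ -1.761
  n=2: λ₂ = 4.4π²/2.227² - 3.95 ≈ 4.806
  n=3: λ₃ = 9.9π²/2.227² - 3.95 ≈ 15.751
Since 1.1π²/2.227² ≈ 2.189 < 3.95, λ₁ < 0.
The n=1 mode grows fastest (−λₙ is largest for n=1) → dominates.
Asymptotic: θ ~ c₁ sin(πx/2.227) e^{1.761t} (exponential growth at rate −λ₁ ≈ 1.761).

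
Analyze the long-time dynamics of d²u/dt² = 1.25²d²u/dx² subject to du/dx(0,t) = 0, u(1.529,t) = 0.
Long-time behavior: u oscillates (no decay). Energy is conserved; the solution oscillates indefinitely as standing waves.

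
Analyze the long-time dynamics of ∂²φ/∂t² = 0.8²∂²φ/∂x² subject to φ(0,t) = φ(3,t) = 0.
Long-time behavior: φ oscillates (no decay). Energy is conserved; the solution oscillates indefinitely as standing waves.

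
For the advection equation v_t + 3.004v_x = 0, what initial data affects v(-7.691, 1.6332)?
A single point: x = -12.5971328. The characteristic through (-7.691, 1.6332) is x - 3.004t = const, so x = -7.691 - 3.004·1.6332 = -12.5971328.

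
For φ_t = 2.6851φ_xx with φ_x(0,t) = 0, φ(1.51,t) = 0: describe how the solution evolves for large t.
φ → 0. Heat escapes through the Dirichlet boundary.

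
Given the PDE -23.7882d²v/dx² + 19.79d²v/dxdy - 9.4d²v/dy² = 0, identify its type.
The second-order coefficients are A = -23.7882, B = 19.79, C = -9.4. Since B² - 4AC = -502.79222 < 0, this is an elliptic PDE.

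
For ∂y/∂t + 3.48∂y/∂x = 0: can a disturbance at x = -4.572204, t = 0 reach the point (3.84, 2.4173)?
Yes. The characteristic through (3.84, 2.4173) passes through x = -4.572204.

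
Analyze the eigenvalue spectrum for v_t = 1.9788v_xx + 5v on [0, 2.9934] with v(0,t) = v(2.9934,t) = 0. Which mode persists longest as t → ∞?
Eigenvalues: λₙ = 1.9788n²π²/2.9934² - 5.
First three modes:
  n=1: λ₁ = 1.9788π²/2.9934² - 5 ≈ -2.82
  n=2: λ₂ = 7.9152π²/2.9934² - 5 ≈ 3.718
  n=3: λ₃ = 17.8092π²/2.9934² - 5 ≈ 14.616
Since 1.9788π²/2.9934² ≈ 2.18 < 5, λ₁ < 0.
The n=1 mode grows fastest (−λₙ is largest for n=1) → dominates.
Asymptotic: v ~ c₁ sin(πx/2.9934) e^{2.82t} (exponential growth at rate −λ₁ ≈ 2.82).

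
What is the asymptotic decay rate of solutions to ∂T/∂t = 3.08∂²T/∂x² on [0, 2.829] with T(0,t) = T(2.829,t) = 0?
Eigenvalues: λₙ = 3.08n²π²/2.829².
First three modes:
  n=1: λ₁ = 3.08π²/2.829² ≈ 3.798
  n=2: λ₂ = 12.32π²/2.829² ≈ 15.193 (4× faster decay)
  n=3: λ₃ = 27.72π²/2.829² ≈ 34.184 (9× faster decay)
As t → ∞, higher modes decay exponentially faster. The n=1 mode dominates: T ~ c₁ sin(πx/2.829) e^{-λ₁t}.
Decay rate: λ₁ = 3.08π²/2.829² ≈ 3.798.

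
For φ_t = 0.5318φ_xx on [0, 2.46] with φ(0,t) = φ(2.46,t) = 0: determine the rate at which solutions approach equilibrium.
Eigenvalues: λₙ = 0.5318n²π²/2.46².
First three modes:
  n=1: λ₁ = 0.5318π²/2.46² ≈ 0.867
  n=2: λ₂ = 2.1272π²/2.46² ≈ 3.469 (4× faster decay)
  n=3: λ₃ = 4.7862π²/2.46² ≈ 7.806 (9× faster decay)
As t → ∞, higher modes decay exponentially faster. The n=1 mode dominates: φ ~ c₁ sin(πx/2.46) e^{-λ₁t}.
Decay rate: λ₁ = 0.5318π²/2.46² ≈ 0.867.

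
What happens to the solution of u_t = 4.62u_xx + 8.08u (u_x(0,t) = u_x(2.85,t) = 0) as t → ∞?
u grows unboundedly. With Neumann BCs the constant mode has diffusion eigenvalue 0, so any r > 0 makes it grow like e^(8.08t); solution grows exponentially.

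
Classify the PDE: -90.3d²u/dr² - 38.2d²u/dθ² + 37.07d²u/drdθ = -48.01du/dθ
Rewriting in standard form: -90.3d²u/dr² + 37.07d²u/drdθ - 38.2d²u/dθ² + 48.01du/dθ = 0. A = -90.3, B = 37.07, C = -38.2. Discriminant B² - 4AC = -12423.6551. Since -12423.6551 < 0, elliptic.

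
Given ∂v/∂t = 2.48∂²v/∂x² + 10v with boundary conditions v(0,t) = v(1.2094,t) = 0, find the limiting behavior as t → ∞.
v → 0. Diffusion dominates reaction (r=10 < κπ²/L²≈16.73); solution decays.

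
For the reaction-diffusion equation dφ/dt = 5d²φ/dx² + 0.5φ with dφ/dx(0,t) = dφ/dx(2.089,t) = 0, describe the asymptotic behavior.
φ grows unboundedly. With Neumann BCs the constant mode has diffusion eigenvalue 0, so any r > 0 makes it grow like e^(0.5t); solution grows exponentially.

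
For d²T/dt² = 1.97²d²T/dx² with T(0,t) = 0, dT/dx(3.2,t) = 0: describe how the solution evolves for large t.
T oscillates (no decay). Energy is conserved; the solution oscillates indefinitely as standing waves.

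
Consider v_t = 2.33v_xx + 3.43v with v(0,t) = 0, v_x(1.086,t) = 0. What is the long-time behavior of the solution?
As t → ∞, v → 0. Diffusion dominates reaction (r=3.43 < κπ²/(4L²)≈4.87); solution decays.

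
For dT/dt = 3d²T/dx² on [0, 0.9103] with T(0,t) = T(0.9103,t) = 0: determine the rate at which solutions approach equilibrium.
Eigenvalues: λₙ = 3n²π²/0.9103².
First three modes:
  n=1: λ₁ = 3π²/0.9103² ≈ 35.732
  n=2: λ₂ = 12π²/0.9103² ≈ 142.926 (4× faster decay)
  n=3: λ₃ = 27π²/0.9103² ≈ 321.584 (9× faster decay)
As t → ∞, higher modes decay exponentially faster. The n=1 mode dominates: T ~ c₁ sin(πx/0.9103) e^{-λ₁t}.
Decay rate: λ₁ = 3π²/0.9103² ≈ 35.732.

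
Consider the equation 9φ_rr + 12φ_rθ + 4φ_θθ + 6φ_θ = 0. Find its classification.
Parabolic. (A = 9, B = 12, C = 4 gives B² - 4AC = 0.)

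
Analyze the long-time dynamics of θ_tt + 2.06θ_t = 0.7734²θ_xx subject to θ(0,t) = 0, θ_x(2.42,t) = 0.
Long-time behavior: θ → 0. Damping (γ=2.06) dissipates energy; oscillations decay exponentially.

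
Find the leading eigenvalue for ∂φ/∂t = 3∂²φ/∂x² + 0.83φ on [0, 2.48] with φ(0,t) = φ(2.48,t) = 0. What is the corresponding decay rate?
Eigenvalues: λₙ = 3n²π²/2.48² - 0.83.
First three modes:
  n=1: λ₁ = 3π²/2.48² - 0.83 ≈ 3.984
  n=2: λ₂ = 12π²/2.48² - 0.83 ≈ 18.427
  n=3: λ₃ = 27π²/2.48² - 0.83 ≈ 42.497
Since 3π²/2.48² ≈ 4.814 > 0.83, all λₙ > 0.
The n=1 mode decays slowest → dominates as t → ∞.
Asymptotic: φ ~ c₁ sin(πx/2.48) e^{-λ₁t} with decay rate λ₁ ≈ 3.984.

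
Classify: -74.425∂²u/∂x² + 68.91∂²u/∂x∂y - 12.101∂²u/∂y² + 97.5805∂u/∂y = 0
Hyperbolic (discriminant = 1146.1204).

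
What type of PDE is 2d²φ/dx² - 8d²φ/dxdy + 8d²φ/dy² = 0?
With A = 2, B = -8, C = 8, the discriminant is 0. This is a parabolic PDE.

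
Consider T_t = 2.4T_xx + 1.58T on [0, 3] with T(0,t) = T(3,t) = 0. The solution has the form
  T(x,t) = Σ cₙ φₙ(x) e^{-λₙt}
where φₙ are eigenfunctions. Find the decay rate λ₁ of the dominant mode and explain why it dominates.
Eigenvalues: λₙ = 2.4n²π²/3² - 1.58.
First three modes:
  n=1: λ₁ = 2.4π²/3² - 1.58 ≈ 1.052
  n=2: λ₂ = 9.6π²/3² - 1.58 ≈ 8.948
  n=3: λ₃ = 21.6π²/3² - 1.58 ≈ 22.107
Since 2.4π²/3² ≈ 2.632 > 1.58, all λₙ > 0.
The n=1 mode decays slowest → dominates as t → ∞.
Asymptotic: T ~ c₁ sin(πx/3) e^{-λ₁t} with decay rate λ₁ ≈ 1.052.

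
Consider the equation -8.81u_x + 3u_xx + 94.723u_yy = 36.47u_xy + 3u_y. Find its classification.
Rewriting in standard form: 3u_xx - 36.47u_xy + 94.723u_yy - 8.81u_x - 3u_y = 0. Hyperbolic. (A = 3, B = -36.47, C = 94.723 gives B² - 4AC = 193.3849.)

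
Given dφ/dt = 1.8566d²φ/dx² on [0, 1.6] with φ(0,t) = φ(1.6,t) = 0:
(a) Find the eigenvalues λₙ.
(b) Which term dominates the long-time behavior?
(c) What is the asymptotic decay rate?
Eigenvalues: λₙ = 1.8566n²π²/1.6².
First three modes:
  n=1: λ₁ = 1.8566π²/1.6² ≈ 7.158
  n=2: λ₂ = 7.4264π²/1.6² ≈ 28.631 (4× faster decay)
  n=3: λ₃ = 16.7094π²/1.6² ≈ 64.42 (9× faster decay)
As t → ∞, higher modes decay exponentially faster. The n=1 mode dominates: φ ~ c₁ sin(πx/1.6) e^{-λ₁t}.
Decay rate: λ₁ = 1.8566π²/1.6² ≈ 7.158.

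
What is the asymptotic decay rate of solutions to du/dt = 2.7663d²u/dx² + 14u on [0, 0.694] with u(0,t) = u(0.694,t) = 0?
Eigenvalues: λₙ = 2.7663n²π²/0.694² - 14.
First three modes:
  n=1: λ₁ = 2.7663π²/0.694² - 14 ≈ 42.687
  n=2: λ₂ = 11.0652π²/0.694² - 14 ≈ 212.746
  n=3: λ₃ = 24.8967π²/0.694² - 14 ≈ 496.179
Since 2.7663π²/0.694² ≈ 56.687 > 14, all λₙ > 0.
The n=1 mode decays slowest → dominates as t → ∞.
Asymptotic: u ~ c₁ sin(πx/0.694) e^{-λ₁t} with decay rate λ₁ ≈ 42.687.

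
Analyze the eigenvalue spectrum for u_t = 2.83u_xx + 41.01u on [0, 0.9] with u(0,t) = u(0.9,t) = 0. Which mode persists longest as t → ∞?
Eigenvalues: λₙ = 2.83n²π²/0.9² - 41.01.
First three modes:
  n=1: λ₁ = 2.83π²/0.9² - 41.01 ≈ -6.527
  n=2: λ₂ = 11.32π²/0.9² - 41.01 ≈ 96.921
  n=3: λ₃ = 25.47π²/0.9² - 41.01 ≈ 269.334
Since 2.83π²/0.9² ≈ 34.483 < 41.01, λ₁ < 0.
The n=1 mode grows fastest (−λₙ is largest for n=1) → dominates.
Asymptotic: u ~ c₁ sin(πx/0.9) e^{6.527t} (exponential growth at rate −λ₁ ≈ 6.527).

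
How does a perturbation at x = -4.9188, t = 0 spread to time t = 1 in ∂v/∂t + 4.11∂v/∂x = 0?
At x = -0.8088. The characteristic carries data from (-4.9188, 0) to (-0.8088, 1).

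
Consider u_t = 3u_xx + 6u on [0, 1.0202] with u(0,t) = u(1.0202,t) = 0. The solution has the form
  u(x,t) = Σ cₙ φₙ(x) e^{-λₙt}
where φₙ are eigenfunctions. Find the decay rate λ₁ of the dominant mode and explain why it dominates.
Eigenvalues: λₙ = 3n²π²/1.0202² - 6.
First three modes:
  n=1: λ₁ = 3π²/1.0202² - 6 ≈ 22.448
  n=2: λ₂ = 12π²/1.0202² - 6 ≈ 107.792
  n=3: λ₃ = 27π²/1.0202² - 6 ≈ 250.031
Since 3π²/1.0202² ≈ 28.448 > 6, all λₙ > 0.
The n=1 mode decays slowest → dominates as t → ∞.
Asymptotic: u ~ c₁ sin(πx/1.0202) e^{-λ₁t} with decay rate λ₁ ≈ 22.448.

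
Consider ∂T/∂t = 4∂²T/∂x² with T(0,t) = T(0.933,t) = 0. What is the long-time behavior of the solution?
As t → ∞, T → 0. Heat diffuses out through both boundaries.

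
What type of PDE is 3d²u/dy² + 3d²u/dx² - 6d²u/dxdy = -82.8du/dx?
Rewriting in standard form: 3d²u/dx² - 6d²u/dxdy + 3d²u/dy² + 82.8du/dx = 0. With A = 3, B = -6, C = 3, the discriminant is 0. This is a parabolic PDE.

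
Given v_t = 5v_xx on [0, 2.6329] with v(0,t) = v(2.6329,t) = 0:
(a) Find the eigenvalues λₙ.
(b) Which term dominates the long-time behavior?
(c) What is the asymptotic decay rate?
Eigenvalues: λₙ = 5n²π²/2.6329².
First three modes:
  n=1: λ₁ = 5π²/2.6329² ≈ 7.119
  n=2: λ₂ = 20π²/2.6329² ≈ 28.475 (4× faster decay)
  n=3: λ₃ = 45π²/2.6329² ≈ 64.068 (9× faster decay)
As t → ∞, higher modes decay exponentially faster. The n=1 mode dominates: v ~ c₁ sin(πx/2.6329) e^{-λ₁t}.
Decay rate: λ₁ = 5π²/2.6329² ≈ 7.119.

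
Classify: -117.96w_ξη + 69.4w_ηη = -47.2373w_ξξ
Rewriting in standard form: 47.2373w_ξξ - 117.96w_ξη + 69.4w_ηη = 0. Hyperbolic (discriminant = 801.48712).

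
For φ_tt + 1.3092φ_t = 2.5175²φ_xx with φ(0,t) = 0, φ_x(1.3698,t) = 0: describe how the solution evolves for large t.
φ → 0. Damping (γ=1.3092) dissipates energy; oscillations decay exponentially.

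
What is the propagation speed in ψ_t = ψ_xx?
Infinite. The heat equation is parabolic, not hyperbolic, so disturbances propagate instantly.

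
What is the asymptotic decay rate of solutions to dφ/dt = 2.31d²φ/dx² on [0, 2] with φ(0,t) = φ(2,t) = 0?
Eigenvalues: λₙ = 2.31n²π²/2².
First three modes:
  n=1: λ₁ = 2.31π²/2² ≈ 5.7
  n=2: λ₂ = 9.24π²/2² ≈ 22.799 (4× faster decay)
  n=3: λ₃ = 20.79π²/2² ≈ 51.297 (9× faster decay)
As t → ∞, higher modes decay exponentially faster. The n=1 mode dominates: φ ~ c₁ sin(πx/2) e^{-λ₁t}.
Decay rate: λ₁ = 2.31π²/2² ≈ 5.7.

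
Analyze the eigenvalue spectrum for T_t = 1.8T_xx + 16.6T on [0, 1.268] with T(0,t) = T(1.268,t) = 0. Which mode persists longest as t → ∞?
Eigenvalues: λₙ = 1.8n²π²/1.268² - 16.6.
First three modes:
  n=1: λ₁ = 1.8π²/1.268² - 16.6 ≈ -5.551
  n=2: λ₂ = 7.2π²/1.268² - 16.6 ≈ 27.597
  n=3: λ₃ = 16.2π²/1.268² - 16.6 ≈ 82.843
Since 1.8π²/1.268² ≈ 11.049 < 16.6, λ₁ < 0.
The n=1 mode grows fastest (−λₙ is largest for n=1) → dominates.
Asymptotic: T ~ c₁ sin(πx/1.268) e^{5.551t} (exponential growth at rate −λ₁ ≈ 5.551).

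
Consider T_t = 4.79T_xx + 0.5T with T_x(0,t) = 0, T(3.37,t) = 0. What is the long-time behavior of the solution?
As t → ∞, T → 0. Diffusion dominates reaction (r=0.5 < κπ²/(4L²)≈1.04); solution decays.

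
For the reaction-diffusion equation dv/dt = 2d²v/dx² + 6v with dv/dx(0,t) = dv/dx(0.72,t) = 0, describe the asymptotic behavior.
v grows unboundedly. With Neumann BCs the constant mode has diffusion eigenvalue 0, so any r > 0 makes it grow like e^(6t); solution grows exponentially.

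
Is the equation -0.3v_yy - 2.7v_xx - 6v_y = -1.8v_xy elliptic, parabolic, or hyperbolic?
Rewriting in standard form: -2.7v_xx + 1.8v_xy - 0.3v_yy - 6v_y = 0. Computing B² - 4AC with A = -2.7, B = 1.8, C = -0.3: discriminant = 0 (zero). Answer: parabolic.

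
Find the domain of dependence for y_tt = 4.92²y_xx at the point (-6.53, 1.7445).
Domain of dependence: [-15.11294, 2.05294]. Signals travel at speed 4.92, so data within |x - -6.53| ≤ 4.92·1.7445 = 8.58294 can reach the point.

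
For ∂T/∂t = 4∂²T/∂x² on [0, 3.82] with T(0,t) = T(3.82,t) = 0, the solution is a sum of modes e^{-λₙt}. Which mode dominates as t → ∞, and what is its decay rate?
Eigenvalues: λₙ = 4n²π²/3.82².
First three modes:
  n=1: λ₁ = 4π²/3.82² ≈ 2.705
  n=2: λ₂ = 16π²/3.82² ≈ 10.822 (4× faster decay)
  n=3: λ₃ = 36π²/3.82² ≈ 24.349 (9× faster decay)
As t → ∞, higher modes decay exponentially faster. The n=1 mode dominates: T ~ c₁ sin(πx/3.82) e^{-λ₁t}.
Decay rate: λ₁ = 4π²/3.82² ≈ 2.705.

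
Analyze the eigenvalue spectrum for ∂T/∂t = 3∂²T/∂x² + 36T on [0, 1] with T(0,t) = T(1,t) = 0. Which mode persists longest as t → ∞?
Eigenvalues: λₙ = 3n²π²/1² - 36.
First three modes:
  n=1: λ₁ = 3π² - 36 ≈ -6.391
  n=2: λ₂ = 12π² - 36 ≈ 82.435
  n=3: λ₃ = 27π² - 36 ≈ 230.479
Since 3π² ≈ 29.609 < 36, λ₁ < 0.
The n=1 mode grows fastest (−λₙ is largest for n=1) → dominates.
Asymptotic: T ~ c₁ sin(πx/1) e^{6.391t} (exponential growth at rate −λ₁ ≈ 6.391).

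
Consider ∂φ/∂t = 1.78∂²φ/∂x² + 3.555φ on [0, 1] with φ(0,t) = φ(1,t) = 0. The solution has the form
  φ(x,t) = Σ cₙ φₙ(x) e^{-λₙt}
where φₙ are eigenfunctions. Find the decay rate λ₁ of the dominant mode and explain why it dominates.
Eigenvalues: λₙ = 1.78n²π²/1² - 3.555.
First three modes:
  n=1: λ₁ = 1.78π² - 3.555 ≈ 14.013
  n=2: λ₂ = 7.12π² - 3.555 ≈ 66.717
  n=3: λ₃ = 16.02π² - 3.555 ≈ 154.556
Since 1.78π² ≈ 17.568 > 3.555, all λₙ > 0.
The n=1 mode decays slowest → dominates as t → ∞.
Asymptotic: φ ~ c₁ sin(πx/1) e^{-λ₁t} with decay rate λ₁ ≈ 14.013.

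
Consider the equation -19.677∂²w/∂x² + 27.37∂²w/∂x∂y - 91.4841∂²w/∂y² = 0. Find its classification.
Elliptic. (A = -19.677, B = 27.37, C = -91.4841 gives B² - 4AC = -6451.4136428.)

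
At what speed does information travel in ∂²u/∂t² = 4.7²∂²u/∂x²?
Speed = 4.7. Information travels along characteristics x = x₀ ± 4.7t.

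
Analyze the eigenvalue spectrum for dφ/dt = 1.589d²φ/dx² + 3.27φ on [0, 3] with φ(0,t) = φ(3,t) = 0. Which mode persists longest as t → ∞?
Eigenvalues: λₙ = 1.589n²π²/3² - 3.27.
First three modes:
  n=1: λ₁ = 1.589π²/3² - 3.27 ≈ -1.527
  n=2: λ₂ = 6.356π²/3² - 3.27 ≈ 3.7
  n=3: λ₃ = 14.301π²/3² - 3.27 ≈ 12.413
Since 1.589π²/3² ≈ 1.743 < 3.27, λ₁ < 0.
The n=1 mode grows fastest (−λₙ is largest for n=1) → dominates.
Asymptotic: φ ~ c₁ sin(πx/3) e^{1.527t} (exponential growth at rate −λ₁ ≈ 1.527).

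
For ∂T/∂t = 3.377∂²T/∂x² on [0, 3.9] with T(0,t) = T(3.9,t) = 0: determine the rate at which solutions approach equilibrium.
Eigenvalues: λₙ = 3.377n²π²/3.9².
First three modes:
  n=1: λ₁ = 3.377π²/3.9² ≈ 2.191
  n=2: λ₂ = 13.508π²/3.9² ≈ 8.765 (4× faster decay)
  n=3: λ₃ = 30.393π²/3.9² ≈ 19.722 (9× faster decay)
As t → ∞, higher modes decay exponentially faster. The n=1 mode dominates: T ~ c₁ sin(πx/3.9) e^{-λ₁t}.
Decay rate: λ₁ = 3.377π²/3.9² ≈ 2.191.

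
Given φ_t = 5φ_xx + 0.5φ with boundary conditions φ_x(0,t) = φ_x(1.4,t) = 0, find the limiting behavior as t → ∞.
φ grows unboundedly. With Neumann BCs the constant mode has diffusion eigenvalue 0, so any r > 0 makes it grow like e^(0.5t); solution grows exponentially.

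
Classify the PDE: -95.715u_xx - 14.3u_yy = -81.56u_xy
Rewriting in standard form: -95.715u_xx + 81.56u_xy - 14.3u_yy = 0. A = -95.715, B = 81.56, C = -14.3. Discriminant B² - 4AC = 1177.1356. Since 1177.1356 > 0, hyperbolic.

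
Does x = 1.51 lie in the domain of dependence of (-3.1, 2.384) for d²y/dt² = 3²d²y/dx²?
Yes. The domain of dependence is [-10.252, 4.052], and 1.51 ∈ [-10.252, 4.052].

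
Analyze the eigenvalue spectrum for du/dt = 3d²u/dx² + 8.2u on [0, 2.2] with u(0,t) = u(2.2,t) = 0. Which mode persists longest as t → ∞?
Eigenvalues: λₙ = 3n²π²/2.2² - 8.2.
First three modes:
  n=1: λ₁ = 3π²/2.2² - 8.2 ≈ -2.082
  n=2: λ₂ = 12π²/2.2² - 8.2 ≈ 16.27
  n=3: λ₃ = 27π²/2.2² - 8.2 ≈ 46.858
Since 3π²/2.2² ≈ 6.118 < 8.2, λ₁ < 0.
The n=1 mode grows fastest (−λₙ is largest for n=1) → dominates.
Asymptotic: u ~ c₁ sin(πx/2.2) e^{2.082t} (exponential growth at rate −λ₁ ≈ 2.082).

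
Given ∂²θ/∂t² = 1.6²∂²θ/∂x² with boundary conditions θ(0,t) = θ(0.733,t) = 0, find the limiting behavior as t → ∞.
θ oscillates (no decay). Energy is conserved; the solution oscillates indefinitely as standing waves.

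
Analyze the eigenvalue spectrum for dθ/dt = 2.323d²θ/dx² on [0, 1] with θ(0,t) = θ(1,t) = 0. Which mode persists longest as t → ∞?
Eigenvalues: λₙ = 2.323n²π².
First three modes:
  n=1: λ₁ = 2.323π² ≈ 22.927
  n=2: λ₂ = 9.292π² ≈ 91.708 (4× faster decay)
  n=3: λ₃ = 20.907π² ≈ 206.344 (9× faster decay)
As t → ∞, higher modes decay exponentially faster. The n=1 mode dominates: θ ~ c₁ sin(πx) e^{-λ₁t}.
Decay rate: λ₁ = 2.323π² ≈ 22.927.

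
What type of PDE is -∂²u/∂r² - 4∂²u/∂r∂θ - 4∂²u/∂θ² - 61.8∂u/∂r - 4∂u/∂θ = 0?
With A = -1, B = -4, C = -4, the discriminant is 0. This is a parabolic PDE.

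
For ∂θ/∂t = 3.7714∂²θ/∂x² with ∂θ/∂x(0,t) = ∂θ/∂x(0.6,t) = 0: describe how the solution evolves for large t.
θ → constant (steady state). Heat is conserved (no flux at boundaries); solution approaches the spatial average.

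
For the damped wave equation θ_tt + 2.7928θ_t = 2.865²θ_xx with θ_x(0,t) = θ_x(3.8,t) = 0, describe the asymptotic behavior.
θ → constant (steady state). Damping (γ=2.7928) dissipates the nonconstant modes; with Neumann BCs the spatial average obeys M''+γM'=0 and tends to a finite limit.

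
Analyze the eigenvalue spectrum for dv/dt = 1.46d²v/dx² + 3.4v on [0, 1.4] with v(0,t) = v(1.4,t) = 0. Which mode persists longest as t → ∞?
Eigenvalues: λₙ = 1.46n²π²/1.4² - 3.4.
First three modes:
  n=1: λ₁ = 1.46π²/1.4² - 3.4 ≈ 3.952
  n=2: λ₂ = 5.84π²/1.4² - 3.4 ≈ 26.007
  n=3: λ₃ = 13.14π²/1.4² - 3.4 ≈ 62.767
Since 1.46π²/1.4² ≈ 7.352 > 3.4, all λₙ > 0.
The n=1 mode decays slowest → dominates as t → ∞.
Asymptotic: v ~ c₁ sin(πx/1.4) e^{-λ₁t} with decay rate λ₁ ≈ 3.952.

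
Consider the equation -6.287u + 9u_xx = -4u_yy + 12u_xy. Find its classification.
Rewriting in standard form: 9u_xx - 12u_xy + 4u_yy - 6.287u = 0. Parabolic. (A = 9, B = -12, C = 4 gives B² - 4AC = 0.)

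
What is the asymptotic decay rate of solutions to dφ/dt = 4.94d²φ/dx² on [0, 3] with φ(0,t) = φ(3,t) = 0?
Eigenvalues: λₙ = 4.94n²π²/3².
First three modes:
  n=1: λ₁ = 4.94π²/3² ≈ 5.417
  n=2: λ₂ = 19.76π²/3² ≈ 21.669 (4× faster decay)
  n=3: λ₃ = 44.46π²/3² ≈ 48.756 (9× faster decay)
As t → ∞, higher modes decay exponentially faster. The n=1 mode dominates: φ ~ c₁ sin(πx/3) e^{-λ₁t}.
Decay rate: λ₁ = 4.94π²/3² ≈ 5.417.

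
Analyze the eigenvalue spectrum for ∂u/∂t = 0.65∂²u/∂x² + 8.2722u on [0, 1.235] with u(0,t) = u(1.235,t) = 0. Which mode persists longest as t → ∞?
Eigenvalues: λₙ = 0.65n²π²/1.235² - 8.2722.
First three modes:
  n=1: λ₁ = 0.65π²/1.235² - 8.2722 ≈ -4.066
  n=2: λ₂ = 2.6π²/1.235² - 8.2722 ≈ 8.552
  n=3: λ₃ = 5.85π²/1.235² - 8.2722 ≈ 29.583
Since 0.65π²/1.235² ≈ 4.206 < 8.2722, λ₁ < 0.
The n=1 mode grows fastest (−λₙ is largest for n=1) → dominates.
Asymptotic: u ~ c₁ sin(πx/1.235) e^{4.066t} (exponential growth at rate −λ₁ ≈ 4.066).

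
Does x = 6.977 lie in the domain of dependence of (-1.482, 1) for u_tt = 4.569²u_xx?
No. The domain of dependence is [-6.051, 3.087], and 6.977 is outside this interval.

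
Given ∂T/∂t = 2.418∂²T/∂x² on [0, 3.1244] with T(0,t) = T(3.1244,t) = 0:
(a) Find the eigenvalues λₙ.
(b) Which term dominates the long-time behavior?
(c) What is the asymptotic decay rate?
Eigenvalues: λₙ = 2.418n²π²/3.1244².
First three modes:
  n=1: λ₁ = 2.418π²/3.1244² ≈ 2.445
  n=2: λ₂ = 9.672π²/3.1244² ≈ 9.779 (4× faster decay)
  n=3: λ₃ = 21.762π²/3.1244² ≈ 22.002 (9× faster decay)
As t → ∞, higher modes decay exponentially faster. The n=1 mode dominates: T ~ c₁ sin(πx/3.1244) e^{-λ₁t}.
Decay rate: λ₁ = 2.418π²/3.1244² ≈ 2.445.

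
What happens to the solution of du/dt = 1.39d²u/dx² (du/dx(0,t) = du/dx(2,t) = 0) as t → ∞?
u → constant (steady state). Heat is conserved (no flux at boundaries); solution approaches the spatial average.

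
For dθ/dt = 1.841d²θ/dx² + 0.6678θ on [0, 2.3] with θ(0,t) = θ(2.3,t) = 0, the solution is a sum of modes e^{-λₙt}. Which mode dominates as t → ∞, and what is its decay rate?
Eigenvalues: λₙ = 1.841n²π²/2.3² - 0.6678.
First three modes:
  n=1: λ₁ = 1.841π²/2.3² - 0.6678 ≈ 2.767
  n=2: λ₂ = 7.364π²/2.3² - 0.6678 ≈ 13.071
  n=3: λ₃ = 16.569π²/2.3² - 0.6678 ≈ 30.245
Since 1.841π²/2.3² ≈ 3.435 > 0.6678, all λₙ > 0.
The n=1 mode decays slowest → dominates as t → ∞.
Asymptotic: θ ~ c₁ sin(πx/2.3) e^{-λ₁t} with decay rate λ₁ ≈ 2.767.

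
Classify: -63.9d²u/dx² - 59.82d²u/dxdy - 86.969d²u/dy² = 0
Elliptic (discriminant = -18650.844).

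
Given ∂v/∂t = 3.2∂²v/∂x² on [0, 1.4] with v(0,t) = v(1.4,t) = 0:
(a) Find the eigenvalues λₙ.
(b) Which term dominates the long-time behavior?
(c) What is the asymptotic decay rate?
Eigenvalues: λₙ = 3.2n²π²/1.4².
First three modes:
  n=1: λ₁ = 3.2π²/1.4² ≈ 16.114
  n=2: λ₂ = 12.8π²/1.4² ≈ 64.455 (4× faster decay)
  n=3: λ₃ = 28.8π²/1.4² ≈ 145.023 (9× faster decay)
As t → ∞, higher modes decay exponentially faster. The n=1 mode dominates: v ~ c₁ sin(πx/1.4) e^{-λ₁t}.
Decay rate: λ₁ = 3.2π²/1.4² ≈ 16.114.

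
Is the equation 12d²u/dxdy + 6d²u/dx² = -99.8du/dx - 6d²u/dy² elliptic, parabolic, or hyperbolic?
Rewriting in standard form: 6d²u/dx² + 12d²u/dxdy + 6d²u/dy² + 99.8du/dx = 0. Computing B² - 4AC with A = 6, B = 12, C = 6: discriminant = 0 (zero). Answer: parabolic.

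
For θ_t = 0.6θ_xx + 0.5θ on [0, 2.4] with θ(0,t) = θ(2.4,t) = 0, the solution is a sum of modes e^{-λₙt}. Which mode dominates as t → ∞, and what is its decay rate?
Eigenvalues: λₙ = 0.6n²π²/2.4² - 0.5.
First three modes:
  n=1: λ₁ = 0.6π²/2.4² - 0.5 ≈ 0.528
  n=2: λ₂ = 2.4π²/2.4² - 0.5 ≈ 3.612
  n=3: λ₃ = 5.4π²/2.4² - 0.5 ≈ 8.753
Since 0.6π²/2.4² ≈ 1.028 > 0.5, all λₙ > 0.
The n=1 mode decays slowest → dominates as t → ∞.
Asymptotic: θ ~ c₁ sin(πx/2.4) e^{-λ₁t} with decay rate λ₁ ≈ 0.528.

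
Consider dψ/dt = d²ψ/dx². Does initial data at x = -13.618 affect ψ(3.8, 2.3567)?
Yes, for any finite x. The heat equation has infinite propagation speed, so all initial data affects all points at any t > 0.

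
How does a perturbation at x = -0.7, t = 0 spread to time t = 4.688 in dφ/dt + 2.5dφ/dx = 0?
At x = 11.02. The characteristic carries data from (-0.7, 0) to (11.02, 4.688).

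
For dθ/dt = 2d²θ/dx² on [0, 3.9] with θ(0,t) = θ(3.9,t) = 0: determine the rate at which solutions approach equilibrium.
Eigenvalues: λₙ = 2n²π²/3.9².
First three modes:
  n=1: λ₁ = 2π²/3.9² ≈ 1.298
  n=2: λ₂ = 8π²/3.9² ≈ 5.191 (4× faster decay)
  n=3: λ₃ = 18π²/3.9² ≈ 11.68 (9× faster decay)
As t → ∞, higher modes decay exponentially faster. The n=1 mode dominates: θ ~ c₁ sin(πx/3.9) e^{-λ₁t}.
Decay rate: λ₁ = 2π²/3.9² ≈ 1.298.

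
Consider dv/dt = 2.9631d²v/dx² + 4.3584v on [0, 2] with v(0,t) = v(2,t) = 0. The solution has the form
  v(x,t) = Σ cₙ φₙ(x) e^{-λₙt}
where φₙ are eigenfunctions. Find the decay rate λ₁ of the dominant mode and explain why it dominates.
Eigenvalues: λₙ = 2.9631n²π²/2² - 4.3584.
First three modes:
  n=1: λ₁ = 2.9631π²/2² - 4.3584 ≈ 2.953
  n=2: λ₂ = 11.8524π²/2² - 4.3584 ≈ 24.886
  n=3: λ₃ = 26.6679π²/2² - 4.3584 ≈ 61.442
Since 2.9631π²/2² ≈ 7.311 > 4.3584, all λₙ > 0.
The n=1 mode decays slowest → dominates as t → ∞.
Asymptotic: v ~ c₁ sin(πx/2) e^{-λ₁t} with decay rate λ₁ ≈ 2.953.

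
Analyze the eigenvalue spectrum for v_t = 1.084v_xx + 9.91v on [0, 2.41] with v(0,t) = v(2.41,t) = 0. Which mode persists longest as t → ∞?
Eigenvalues: λₙ = 1.084n²π²/2.41² - 9.91.
First three modes:
  n=1: λ₁ = 1.084π²/2.41² - 9.91 ≈ -8.068
  n=2: λ₂ = 4.336π²/2.41² - 9.91 ≈ -2.542
  n=3: λ₃ = 9.756π²/2.41² - 9.91 ≈ 6.668
Since 1.084π²/2.41² ≈ 1.842 < 9.91, λ₁ < 0.
The n=1 mode grows fastest (−λₙ is largest for n=1) → dominates.
Asymptotic: v ~ c₁ sin(πx/2.41) e^{8.068t} (exponential growth at rate −λ₁ ≈ 8.068).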